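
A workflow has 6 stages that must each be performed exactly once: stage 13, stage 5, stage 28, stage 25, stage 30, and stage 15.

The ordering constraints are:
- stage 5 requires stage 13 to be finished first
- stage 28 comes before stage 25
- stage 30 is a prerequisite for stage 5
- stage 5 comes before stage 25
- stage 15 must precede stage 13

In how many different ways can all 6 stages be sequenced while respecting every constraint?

3 stages have no prerequisites (stage 28, stage 30, stage 15), so any of them could come first.
Systematically extending each partial ordering one stage at a time and counting, there are 15 complete orderings.

15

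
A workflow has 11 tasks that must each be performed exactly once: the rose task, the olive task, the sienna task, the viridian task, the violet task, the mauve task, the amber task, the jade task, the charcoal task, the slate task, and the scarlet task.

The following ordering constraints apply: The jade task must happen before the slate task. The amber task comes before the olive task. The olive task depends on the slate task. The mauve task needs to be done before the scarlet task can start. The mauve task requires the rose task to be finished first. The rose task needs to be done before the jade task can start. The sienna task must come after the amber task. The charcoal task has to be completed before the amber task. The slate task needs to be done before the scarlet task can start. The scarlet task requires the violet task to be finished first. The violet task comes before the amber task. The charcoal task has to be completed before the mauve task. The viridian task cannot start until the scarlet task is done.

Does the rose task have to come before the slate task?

Yes

Tracing the constraints gives a chain: the rose task → the jade task → the slate task.
That forces the rose task before the slate task in every valid schedule.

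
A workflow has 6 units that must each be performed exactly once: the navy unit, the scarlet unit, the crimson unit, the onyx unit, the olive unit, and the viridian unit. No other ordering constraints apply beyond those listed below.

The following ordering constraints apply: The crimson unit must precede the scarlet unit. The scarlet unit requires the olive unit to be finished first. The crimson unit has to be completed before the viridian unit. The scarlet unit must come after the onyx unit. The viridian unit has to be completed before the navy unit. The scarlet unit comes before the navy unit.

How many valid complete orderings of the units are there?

The units with no prerequisites are the crimson unit, the onyx unit, the olive unit; any of them can be placed first.
Counting all ways to extend the partial order to a total order gives 18.

18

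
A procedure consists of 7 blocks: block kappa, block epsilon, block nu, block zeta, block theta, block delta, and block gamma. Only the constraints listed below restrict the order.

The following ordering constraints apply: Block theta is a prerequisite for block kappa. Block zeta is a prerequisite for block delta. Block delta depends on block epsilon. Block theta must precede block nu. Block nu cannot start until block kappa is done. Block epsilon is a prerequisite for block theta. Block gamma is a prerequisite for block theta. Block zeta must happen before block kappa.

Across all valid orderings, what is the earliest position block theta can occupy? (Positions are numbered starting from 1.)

Working backwards through the constraints from block theta, its full set of required predecessors is block epsilon, block gamma — 2 of them.
So at minimum 2 blocks come before block theta, putting block theta no earlier than position 3. That position is achievable by scheduling exactly those predecessors first.

3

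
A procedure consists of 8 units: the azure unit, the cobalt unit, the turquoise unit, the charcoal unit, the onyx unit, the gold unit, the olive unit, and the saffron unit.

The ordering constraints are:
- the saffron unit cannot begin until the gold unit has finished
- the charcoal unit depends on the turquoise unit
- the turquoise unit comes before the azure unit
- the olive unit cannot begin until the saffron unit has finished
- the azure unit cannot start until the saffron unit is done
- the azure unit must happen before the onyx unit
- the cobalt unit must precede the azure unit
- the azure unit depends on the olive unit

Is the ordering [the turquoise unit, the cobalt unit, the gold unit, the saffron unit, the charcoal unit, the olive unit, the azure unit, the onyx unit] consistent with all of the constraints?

Checking each listed constraint against this order: for instance, the turquoise unit is in position 1 and the azure unit in position 7, so that constraint holds — and the remaining constraints check out the same way.

Yes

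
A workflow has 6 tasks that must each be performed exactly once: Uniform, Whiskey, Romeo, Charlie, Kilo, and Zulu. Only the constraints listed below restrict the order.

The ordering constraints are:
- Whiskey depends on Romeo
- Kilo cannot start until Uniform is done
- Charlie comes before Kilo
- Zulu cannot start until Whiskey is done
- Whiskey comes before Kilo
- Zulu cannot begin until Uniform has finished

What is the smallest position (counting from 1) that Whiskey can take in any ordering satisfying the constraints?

Working backwards through the constraints from Whiskey, its only required predecessor is Romeo.
With 1 mandatory predecessor, the earliest Whiskey can sit is position 1+1 = 2, and placing just that one first achieves it.

2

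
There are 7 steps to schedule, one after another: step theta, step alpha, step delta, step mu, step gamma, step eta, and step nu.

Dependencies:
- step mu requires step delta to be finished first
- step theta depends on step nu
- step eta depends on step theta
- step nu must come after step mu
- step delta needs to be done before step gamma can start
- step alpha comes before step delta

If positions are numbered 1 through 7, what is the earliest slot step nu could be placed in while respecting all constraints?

4

The steps that are forced before step nu, directly or transitively, are step alpha, step delta, step mu. That's 3 steps.
With 3 mandatory predecessors, the earliest step nu can sit is position 3+1 = 4, and placing just those 3 first achieves it.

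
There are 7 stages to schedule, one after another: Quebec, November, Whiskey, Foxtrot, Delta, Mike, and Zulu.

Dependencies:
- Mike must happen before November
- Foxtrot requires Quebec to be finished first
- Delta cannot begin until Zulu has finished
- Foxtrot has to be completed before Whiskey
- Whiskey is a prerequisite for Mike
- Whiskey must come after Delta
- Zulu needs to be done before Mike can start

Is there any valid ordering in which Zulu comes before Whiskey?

Yes

The constraints force Zulu before Whiskey, so yes — every valid ordering has Zulu earlier.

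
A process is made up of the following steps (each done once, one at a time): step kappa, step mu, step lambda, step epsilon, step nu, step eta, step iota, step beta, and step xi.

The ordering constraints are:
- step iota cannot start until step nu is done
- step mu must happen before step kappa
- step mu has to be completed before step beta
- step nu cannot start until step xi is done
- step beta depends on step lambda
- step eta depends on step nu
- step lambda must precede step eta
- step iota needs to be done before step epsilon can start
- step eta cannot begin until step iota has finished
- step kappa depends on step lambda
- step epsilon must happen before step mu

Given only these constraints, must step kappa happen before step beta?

Nothing in the constraints links step kappa and step beta; they are unordered relative to each other.
A valid ordering placing step beta before step kappa exists, so the answer is no.

No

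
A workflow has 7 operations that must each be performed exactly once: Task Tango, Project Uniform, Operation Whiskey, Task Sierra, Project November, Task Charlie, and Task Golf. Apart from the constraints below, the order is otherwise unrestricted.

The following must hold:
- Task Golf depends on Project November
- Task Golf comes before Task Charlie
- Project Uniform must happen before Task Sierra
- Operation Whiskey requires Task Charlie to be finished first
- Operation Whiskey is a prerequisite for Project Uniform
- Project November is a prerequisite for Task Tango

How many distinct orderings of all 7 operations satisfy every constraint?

6

Project November is the only operation with nothing required before it, so every ordering starts there.
Systematically extending each partial ordering one operation at a time and counting, there are 6 complete orderings.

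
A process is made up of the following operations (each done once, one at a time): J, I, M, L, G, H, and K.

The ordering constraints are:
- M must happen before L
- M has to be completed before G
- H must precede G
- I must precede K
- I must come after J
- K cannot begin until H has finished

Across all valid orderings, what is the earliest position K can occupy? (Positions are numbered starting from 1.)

Every operation that must precede K has to come before it. Tracing all chains that end at K, those operations are: J, I, H — 3 in total.
So at minimum 3 operations come before K, putting K no earlier than position 4. That position is achievable by scheduling exactly those predecessors first.

4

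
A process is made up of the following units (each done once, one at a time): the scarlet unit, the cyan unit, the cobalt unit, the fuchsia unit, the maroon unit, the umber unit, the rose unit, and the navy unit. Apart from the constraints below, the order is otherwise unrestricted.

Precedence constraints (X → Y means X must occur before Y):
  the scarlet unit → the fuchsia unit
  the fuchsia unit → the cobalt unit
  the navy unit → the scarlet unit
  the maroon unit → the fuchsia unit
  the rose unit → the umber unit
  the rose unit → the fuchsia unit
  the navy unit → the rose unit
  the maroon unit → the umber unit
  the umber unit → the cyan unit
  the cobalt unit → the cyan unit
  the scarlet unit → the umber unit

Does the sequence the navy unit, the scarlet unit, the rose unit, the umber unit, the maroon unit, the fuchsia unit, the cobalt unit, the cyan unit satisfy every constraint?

In the proposed order, the umber unit appears before the maroon unit.
But one of the constraints requires the maroon unit before the umber unit, so this ordering violates it.

No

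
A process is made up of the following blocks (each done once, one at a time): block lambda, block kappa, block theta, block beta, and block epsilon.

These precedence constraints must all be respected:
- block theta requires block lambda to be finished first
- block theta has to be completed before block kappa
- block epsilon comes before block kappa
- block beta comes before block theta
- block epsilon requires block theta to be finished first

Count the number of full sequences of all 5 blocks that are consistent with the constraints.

The blocks with no prerequisites are block lambda, block beta; any of them can be placed first.
Enumerating by repeatedly choosing an available block (one whose prerequisites are all placed) gives 2 distinct complete orderings.

2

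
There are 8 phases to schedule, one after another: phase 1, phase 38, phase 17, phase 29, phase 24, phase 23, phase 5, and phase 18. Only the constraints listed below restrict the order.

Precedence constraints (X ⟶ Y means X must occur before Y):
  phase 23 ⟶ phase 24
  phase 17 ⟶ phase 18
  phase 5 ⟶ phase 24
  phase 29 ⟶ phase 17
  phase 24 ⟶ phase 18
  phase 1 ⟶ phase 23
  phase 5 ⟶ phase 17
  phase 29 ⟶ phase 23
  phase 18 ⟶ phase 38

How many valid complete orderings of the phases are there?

3 phases have no prerequisites (phase 1, phase 29, phase 5), so any of them could come first.
Systematically extending each partial ordering one phase at a time and counting, there are 24 complete orderings.

24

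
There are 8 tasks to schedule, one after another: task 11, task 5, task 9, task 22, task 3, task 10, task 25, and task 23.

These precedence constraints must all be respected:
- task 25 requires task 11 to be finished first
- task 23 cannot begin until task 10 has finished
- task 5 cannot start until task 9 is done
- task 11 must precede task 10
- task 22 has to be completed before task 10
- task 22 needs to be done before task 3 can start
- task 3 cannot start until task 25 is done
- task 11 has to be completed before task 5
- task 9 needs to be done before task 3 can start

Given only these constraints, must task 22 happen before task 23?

Yes

There is a constraint chain task 22 → task 10 → task 23.
Hence task 22 necessarily comes before task 23.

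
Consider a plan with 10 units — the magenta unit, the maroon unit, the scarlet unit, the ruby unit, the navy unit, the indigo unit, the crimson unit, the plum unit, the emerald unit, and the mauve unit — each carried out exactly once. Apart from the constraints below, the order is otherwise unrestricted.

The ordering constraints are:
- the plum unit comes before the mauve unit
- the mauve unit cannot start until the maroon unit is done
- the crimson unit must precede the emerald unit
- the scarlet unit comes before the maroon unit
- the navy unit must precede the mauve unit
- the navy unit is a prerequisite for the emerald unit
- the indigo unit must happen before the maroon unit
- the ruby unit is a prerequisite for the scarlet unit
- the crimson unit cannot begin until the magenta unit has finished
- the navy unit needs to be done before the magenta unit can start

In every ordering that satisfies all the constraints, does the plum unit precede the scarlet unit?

The plum unit and the scarlet unit are not related by any chain of constraints.
There exist valid orderings with the scarlet unit before the plum unit, so the plum unit is not required to come first.

No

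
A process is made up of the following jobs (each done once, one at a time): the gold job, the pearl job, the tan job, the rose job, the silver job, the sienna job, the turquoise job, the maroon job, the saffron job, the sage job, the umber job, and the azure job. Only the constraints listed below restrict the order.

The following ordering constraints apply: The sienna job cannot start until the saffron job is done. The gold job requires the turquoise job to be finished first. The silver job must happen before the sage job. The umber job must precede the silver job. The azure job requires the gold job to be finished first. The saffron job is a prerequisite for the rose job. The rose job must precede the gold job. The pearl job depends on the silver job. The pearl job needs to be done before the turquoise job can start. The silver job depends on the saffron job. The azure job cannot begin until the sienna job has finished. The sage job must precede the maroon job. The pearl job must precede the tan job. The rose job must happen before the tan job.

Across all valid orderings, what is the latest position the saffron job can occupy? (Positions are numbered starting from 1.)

Following every chain forward from the saffron job, the jobs that must come later are the gold job, the pearl job, the tan job, the rose job, the silver job, the sienna job, the turquoise job, the maroon job, the sage job, the azure job — 10 of them.
So at least 10 jobs follow the saffron job, putting the saffron job no later than position 2. That position is achievable by scheduling everything else first.

2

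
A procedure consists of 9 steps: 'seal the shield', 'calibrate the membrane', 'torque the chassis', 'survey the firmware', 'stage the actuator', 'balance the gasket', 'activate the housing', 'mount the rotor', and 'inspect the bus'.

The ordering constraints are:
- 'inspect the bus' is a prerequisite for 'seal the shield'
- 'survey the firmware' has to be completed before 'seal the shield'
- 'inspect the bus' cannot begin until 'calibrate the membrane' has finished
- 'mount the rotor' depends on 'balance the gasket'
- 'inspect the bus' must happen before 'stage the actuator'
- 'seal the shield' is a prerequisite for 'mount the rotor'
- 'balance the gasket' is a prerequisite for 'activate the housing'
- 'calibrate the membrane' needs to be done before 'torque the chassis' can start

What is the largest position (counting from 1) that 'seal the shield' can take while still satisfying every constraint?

8

The only step forced after 'seal the shield' (directly or by a chain) is 'mount the rotor'.
With 1 mandatory successor out of 9 steps total, the latest slot for 'seal the shield' is 9−1 = 8, and it's reachable by doing all non-successors before 'seal the shield'.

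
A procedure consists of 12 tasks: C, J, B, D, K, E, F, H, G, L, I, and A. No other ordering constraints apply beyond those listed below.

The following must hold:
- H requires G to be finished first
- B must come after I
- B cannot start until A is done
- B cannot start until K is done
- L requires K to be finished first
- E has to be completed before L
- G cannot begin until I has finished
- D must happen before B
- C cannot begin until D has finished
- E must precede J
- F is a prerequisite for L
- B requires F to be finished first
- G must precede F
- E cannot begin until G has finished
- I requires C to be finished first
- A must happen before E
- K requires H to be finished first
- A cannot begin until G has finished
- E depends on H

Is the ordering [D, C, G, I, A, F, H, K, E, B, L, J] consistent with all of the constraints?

No

In the proposed order, G appears before I.
But one of the constraints requires I before G, so this ordering violates it.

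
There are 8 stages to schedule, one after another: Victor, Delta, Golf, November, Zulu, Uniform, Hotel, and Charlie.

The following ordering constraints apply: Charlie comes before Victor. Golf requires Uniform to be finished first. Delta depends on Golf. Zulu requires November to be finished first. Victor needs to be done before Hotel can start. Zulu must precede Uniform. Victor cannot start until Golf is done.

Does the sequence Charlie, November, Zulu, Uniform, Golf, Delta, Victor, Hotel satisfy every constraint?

Yes

Going through the constraints one by one, each required predecessor appears earlier in the sequence than its dependent — e.g. Charlie (position 1) is before Victor (position 7), as required.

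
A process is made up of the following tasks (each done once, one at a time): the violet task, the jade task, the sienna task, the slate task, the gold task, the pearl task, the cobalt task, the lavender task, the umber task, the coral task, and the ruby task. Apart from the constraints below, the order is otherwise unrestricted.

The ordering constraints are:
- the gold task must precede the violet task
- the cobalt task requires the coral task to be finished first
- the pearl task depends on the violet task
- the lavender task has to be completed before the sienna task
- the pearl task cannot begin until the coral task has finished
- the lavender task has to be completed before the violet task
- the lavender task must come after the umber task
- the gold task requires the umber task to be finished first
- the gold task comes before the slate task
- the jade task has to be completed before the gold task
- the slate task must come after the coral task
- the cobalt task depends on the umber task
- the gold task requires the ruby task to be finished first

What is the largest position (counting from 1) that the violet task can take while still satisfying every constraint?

Following the constraints forward from the violet task, its only required successor is the pearl task.
So at least 1 task follows the violet task, putting the violet task no later than position 10. That position is achievable by scheduling everything else first.

10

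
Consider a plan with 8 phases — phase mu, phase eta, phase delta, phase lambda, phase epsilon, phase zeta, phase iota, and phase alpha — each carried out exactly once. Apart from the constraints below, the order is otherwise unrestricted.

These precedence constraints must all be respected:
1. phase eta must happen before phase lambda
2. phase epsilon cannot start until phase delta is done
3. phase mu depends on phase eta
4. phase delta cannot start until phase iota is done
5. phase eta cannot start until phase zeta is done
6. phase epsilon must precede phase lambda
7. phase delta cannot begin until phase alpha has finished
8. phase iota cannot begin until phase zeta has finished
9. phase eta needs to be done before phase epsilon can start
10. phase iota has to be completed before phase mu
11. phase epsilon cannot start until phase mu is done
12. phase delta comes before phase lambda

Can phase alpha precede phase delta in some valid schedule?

Phase alpha is actually forced before phase delta by the constraints, so certainly some valid ordering has phase alpha first.

Yes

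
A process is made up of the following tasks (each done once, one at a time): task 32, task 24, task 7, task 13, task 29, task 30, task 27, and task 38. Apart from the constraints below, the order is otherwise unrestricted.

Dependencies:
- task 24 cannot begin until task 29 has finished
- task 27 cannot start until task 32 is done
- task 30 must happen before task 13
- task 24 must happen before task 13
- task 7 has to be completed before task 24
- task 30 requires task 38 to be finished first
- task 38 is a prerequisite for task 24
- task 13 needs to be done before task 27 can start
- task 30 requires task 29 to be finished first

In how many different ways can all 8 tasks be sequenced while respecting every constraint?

4 tasks have no prerequisites (task 32, task 7, task 29, task 38), so any of them could come first.
Enumerating by repeatedly choosing an available task (one whose prerequisites are all placed) gives 98 distinct complete orderings.

98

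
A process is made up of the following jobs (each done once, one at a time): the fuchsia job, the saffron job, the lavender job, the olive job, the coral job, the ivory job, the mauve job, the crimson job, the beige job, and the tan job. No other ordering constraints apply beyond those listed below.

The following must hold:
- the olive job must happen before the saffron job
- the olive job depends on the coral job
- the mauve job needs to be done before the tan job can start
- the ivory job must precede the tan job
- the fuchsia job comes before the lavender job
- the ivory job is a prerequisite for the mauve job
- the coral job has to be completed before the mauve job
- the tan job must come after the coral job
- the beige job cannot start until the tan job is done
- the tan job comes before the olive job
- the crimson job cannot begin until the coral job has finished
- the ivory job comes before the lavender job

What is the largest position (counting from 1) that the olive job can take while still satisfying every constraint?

Following the constraints forward from the olive job, its only required successor is the saffron job.
So at least 1 job follows the olive job, putting the olive job no later than position 9. That position is achievable by scheduling everything else first.

9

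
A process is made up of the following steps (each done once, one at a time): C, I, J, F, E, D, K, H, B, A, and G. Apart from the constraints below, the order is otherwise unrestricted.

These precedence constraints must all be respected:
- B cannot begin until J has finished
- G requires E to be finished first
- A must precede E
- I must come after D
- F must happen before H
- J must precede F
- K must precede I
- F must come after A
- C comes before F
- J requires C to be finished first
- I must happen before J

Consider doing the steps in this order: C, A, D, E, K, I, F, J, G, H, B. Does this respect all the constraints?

Here J comes after F.
That contradicts the constraint that J must precede F.

No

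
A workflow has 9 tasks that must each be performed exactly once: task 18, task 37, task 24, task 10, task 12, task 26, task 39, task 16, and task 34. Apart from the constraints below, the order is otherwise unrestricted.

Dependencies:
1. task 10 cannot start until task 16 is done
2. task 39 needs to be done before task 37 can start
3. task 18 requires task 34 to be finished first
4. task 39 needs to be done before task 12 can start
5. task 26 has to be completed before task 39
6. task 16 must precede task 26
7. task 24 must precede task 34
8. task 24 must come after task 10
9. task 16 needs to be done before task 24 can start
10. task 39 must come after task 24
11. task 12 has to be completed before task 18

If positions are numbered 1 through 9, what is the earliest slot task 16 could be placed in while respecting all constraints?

1

Task 16 has no prerequisites at all, so it can go in position 1.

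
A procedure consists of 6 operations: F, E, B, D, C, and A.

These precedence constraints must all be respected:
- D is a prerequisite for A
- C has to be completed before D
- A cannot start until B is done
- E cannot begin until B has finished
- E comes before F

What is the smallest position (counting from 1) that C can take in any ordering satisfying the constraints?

1

C has no prerequisites at all, so it can go in position 1.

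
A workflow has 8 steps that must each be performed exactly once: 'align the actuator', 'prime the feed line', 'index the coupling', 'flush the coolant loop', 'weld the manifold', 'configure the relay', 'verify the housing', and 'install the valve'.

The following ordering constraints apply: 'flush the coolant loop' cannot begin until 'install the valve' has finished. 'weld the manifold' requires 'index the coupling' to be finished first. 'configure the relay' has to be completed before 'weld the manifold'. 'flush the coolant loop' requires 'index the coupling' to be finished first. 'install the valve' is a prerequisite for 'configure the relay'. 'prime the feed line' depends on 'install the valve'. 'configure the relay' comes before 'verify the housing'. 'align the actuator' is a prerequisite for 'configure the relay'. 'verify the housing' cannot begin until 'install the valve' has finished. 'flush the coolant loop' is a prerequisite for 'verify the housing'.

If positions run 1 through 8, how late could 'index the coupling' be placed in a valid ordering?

5

Following every chain forward from 'index the coupling', the steps that must come later are 'flush the coolant loop', 'weld the manifold', 'verify the housing' — 3 of them.
With 3 mandatory successors out of 8 steps total, the latest slot for 'index the coupling' is 8−3 = 5, and it's reachable by doing all non-successors before 'index the coupling'.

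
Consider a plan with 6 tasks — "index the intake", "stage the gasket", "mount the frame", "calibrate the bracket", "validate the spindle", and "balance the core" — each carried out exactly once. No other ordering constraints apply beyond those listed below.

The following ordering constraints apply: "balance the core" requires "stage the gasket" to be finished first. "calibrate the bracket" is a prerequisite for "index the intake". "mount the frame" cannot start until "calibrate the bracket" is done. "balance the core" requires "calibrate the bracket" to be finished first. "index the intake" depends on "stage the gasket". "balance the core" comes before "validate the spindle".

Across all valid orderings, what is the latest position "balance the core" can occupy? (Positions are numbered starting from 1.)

The only task forced after "balance the core" (directly or by a chain) is "validate the spindle".
So at least 1 task follows "balance the core", putting "balance the core" no later than position 5. That position is achievable by scheduling everything else first.

5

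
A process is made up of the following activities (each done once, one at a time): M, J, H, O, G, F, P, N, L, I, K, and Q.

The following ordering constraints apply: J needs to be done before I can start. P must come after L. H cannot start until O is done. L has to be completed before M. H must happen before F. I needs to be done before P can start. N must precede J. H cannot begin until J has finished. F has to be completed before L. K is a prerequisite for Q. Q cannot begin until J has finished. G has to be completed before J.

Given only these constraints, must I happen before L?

No chain of constraints connects I to L in either direction.
So I can come before L or after — it is not forced.

No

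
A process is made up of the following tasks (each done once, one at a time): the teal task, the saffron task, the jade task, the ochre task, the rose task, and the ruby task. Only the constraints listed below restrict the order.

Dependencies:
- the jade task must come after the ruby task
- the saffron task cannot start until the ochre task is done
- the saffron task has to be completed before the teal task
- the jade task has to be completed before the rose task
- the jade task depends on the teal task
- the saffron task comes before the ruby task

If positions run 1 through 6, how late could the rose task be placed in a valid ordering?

6

No constraint forces any task after the rose task, so it can be placed last, in position 6.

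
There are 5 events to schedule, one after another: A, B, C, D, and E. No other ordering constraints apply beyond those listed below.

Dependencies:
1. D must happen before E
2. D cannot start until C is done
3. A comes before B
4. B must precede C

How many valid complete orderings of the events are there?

A is the only event with nothing required before it, so every ordering starts there.
Continuing from there, at each step only one event has all its prerequisites placed, so the ordering is fully determined — there is exactly 1.

1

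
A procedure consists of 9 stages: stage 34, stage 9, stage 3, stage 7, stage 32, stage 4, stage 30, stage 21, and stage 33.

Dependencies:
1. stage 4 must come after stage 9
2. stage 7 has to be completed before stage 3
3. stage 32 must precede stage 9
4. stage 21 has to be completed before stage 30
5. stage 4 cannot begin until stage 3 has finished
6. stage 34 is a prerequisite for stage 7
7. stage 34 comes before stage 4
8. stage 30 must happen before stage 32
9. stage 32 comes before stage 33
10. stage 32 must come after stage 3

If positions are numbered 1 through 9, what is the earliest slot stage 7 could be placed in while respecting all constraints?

2

Working backwards through the constraints from stage 7, its only required predecessor is stage 34.
So at minimum 1 stage comes before stage 7, putting stage 7 no earlier than position 2. That position is achievable by scheduling exactly that predecessor first.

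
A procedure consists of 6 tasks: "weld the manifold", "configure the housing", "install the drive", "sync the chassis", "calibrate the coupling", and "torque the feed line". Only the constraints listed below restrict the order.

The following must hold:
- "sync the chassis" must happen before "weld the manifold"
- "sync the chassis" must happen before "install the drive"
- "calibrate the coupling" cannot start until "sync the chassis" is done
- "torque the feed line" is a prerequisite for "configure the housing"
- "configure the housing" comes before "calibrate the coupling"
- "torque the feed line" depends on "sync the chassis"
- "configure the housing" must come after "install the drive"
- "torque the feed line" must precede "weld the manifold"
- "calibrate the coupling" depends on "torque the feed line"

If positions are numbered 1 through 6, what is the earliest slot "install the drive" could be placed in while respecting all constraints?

Working backwards through the constraints from "install the drive", its only required predecessor is "sync the chassis".
With 1 mandatory predecessor, the earliest "install the drive" can sit is position 1+1 = 2, and placing just that one first achieves it.

2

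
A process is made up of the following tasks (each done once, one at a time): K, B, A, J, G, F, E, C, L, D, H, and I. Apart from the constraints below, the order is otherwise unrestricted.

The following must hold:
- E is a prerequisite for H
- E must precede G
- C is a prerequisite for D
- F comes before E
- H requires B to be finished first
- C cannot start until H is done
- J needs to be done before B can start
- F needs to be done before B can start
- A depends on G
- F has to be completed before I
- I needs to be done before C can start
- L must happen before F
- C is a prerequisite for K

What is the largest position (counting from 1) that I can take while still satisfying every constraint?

Following every chain forward from I, the tasks that must come later are K, C, D — 3 of them.
So at least 3 tasks follow I, putting I no later than position 9. That position is achievable by scheduling everything else first.

9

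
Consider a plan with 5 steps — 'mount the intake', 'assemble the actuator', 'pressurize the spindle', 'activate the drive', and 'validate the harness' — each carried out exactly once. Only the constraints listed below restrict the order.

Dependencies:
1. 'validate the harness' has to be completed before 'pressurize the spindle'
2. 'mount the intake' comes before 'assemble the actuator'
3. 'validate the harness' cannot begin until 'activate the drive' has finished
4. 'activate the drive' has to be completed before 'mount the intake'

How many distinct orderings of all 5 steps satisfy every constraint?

'activate the drive' is the only step with nothing required before it, so every ordering starts there.
Systematically extending each partial ordering one step at a time and counting, there are 6 complete orderings.

6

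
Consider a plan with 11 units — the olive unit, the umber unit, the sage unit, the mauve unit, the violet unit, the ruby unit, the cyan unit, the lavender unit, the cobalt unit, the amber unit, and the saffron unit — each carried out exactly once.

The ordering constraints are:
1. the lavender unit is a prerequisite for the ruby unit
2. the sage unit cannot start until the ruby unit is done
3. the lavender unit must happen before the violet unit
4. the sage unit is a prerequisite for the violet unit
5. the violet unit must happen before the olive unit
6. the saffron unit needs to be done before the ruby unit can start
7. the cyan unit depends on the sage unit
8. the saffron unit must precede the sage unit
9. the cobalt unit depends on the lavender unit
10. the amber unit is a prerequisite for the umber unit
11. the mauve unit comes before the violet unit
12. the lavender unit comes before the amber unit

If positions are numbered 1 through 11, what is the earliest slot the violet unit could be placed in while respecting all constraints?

Working backwards through the constraints from the violet unit, its full set of required predecessors is the sage unit, the mauve unit, the ruby unit, the lavender unit, the saffron unit — 5 of them.
With 5 mandatory predecessors, the earliest the violet unit can sit is position 5+1 = 6, and placing just those 5 first achieves it.

6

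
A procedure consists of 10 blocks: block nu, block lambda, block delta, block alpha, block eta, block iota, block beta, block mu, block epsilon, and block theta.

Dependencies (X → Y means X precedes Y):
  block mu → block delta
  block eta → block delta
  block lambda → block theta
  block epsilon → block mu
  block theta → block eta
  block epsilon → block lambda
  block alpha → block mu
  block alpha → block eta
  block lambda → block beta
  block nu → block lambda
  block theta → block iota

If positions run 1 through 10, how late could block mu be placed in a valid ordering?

9

The only block forced after block mu (directly or by a chain) is block delta.
With 1 mandatory successor out of 10 blocks total, the latest slot for block mu is 10−1 = 9, and it's reachable by doing all non-successors before block mu.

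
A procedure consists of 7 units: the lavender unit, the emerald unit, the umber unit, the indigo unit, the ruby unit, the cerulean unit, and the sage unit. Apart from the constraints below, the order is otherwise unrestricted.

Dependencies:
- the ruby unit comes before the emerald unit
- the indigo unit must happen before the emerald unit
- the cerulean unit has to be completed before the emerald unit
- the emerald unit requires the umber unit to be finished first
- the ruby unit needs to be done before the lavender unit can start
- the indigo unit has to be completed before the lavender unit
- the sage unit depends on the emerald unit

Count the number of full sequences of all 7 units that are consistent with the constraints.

88

The units with no prerequisites are the umber unit, the indigo unit, the ruby unit, the cerulean unit; any of them can be placed first.
Enumerating by repeatedly choosing an available unit (one whose prerequisites are all placed) gives 88 distinct complete orderings.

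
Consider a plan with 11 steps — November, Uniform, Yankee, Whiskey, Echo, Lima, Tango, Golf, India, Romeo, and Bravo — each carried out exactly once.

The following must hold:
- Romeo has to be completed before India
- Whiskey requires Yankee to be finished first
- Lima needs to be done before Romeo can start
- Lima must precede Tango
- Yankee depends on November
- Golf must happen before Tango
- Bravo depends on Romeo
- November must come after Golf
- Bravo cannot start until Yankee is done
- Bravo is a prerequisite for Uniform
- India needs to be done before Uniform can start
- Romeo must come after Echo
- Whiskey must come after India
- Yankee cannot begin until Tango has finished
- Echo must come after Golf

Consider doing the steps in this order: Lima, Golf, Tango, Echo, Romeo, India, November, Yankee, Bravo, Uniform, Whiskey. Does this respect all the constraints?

Yes

Checking each listed constraint against this order: for instance, Tango is in position 3 and Yankee in position 8, so that constraint holds — and the remaining constraints check out the same way.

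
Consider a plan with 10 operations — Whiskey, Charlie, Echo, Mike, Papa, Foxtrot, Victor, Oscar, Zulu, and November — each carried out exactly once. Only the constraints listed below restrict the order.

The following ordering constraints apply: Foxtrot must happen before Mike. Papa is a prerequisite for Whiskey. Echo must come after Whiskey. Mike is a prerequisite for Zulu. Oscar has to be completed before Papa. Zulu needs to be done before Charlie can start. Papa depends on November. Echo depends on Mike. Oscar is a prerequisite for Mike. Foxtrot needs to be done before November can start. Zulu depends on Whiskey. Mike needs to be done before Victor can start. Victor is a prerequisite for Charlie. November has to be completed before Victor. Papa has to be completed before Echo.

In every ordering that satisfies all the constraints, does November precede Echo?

Yes

Following the dependencies: November → Papa → Echo.
Hence November necessarily comes before Echo.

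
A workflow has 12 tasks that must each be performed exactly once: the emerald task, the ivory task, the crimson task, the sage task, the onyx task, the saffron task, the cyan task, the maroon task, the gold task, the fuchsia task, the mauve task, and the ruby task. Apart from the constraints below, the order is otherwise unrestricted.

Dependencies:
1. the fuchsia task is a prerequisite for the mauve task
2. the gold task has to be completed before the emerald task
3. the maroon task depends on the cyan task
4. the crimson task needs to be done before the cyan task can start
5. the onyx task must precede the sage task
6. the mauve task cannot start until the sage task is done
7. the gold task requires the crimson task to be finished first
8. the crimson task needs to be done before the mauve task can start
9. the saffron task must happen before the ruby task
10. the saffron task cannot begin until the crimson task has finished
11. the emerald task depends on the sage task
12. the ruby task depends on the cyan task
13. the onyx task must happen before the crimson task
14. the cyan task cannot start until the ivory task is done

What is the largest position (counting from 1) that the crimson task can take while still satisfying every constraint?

The tasks that are forced after the crimson task, directly or by a chain of constraints, are the emerald task, the saffron task, the cyan task, the maroon task, the gold task, the mauve task, the ruby task. That's 7 tasks.
With 7 mandatory successors out of 12 tasks total, the latest slot for the crimson task is 12−7 = 5, and it's reachable by doing all non-successors before the crimson task.

5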